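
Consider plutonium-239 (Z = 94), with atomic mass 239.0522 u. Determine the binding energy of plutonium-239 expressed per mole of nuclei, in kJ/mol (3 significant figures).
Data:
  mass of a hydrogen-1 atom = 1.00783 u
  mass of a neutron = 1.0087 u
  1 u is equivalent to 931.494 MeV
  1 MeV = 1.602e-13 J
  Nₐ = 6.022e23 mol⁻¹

1.75e+11 kJ/mol

Z = 94, so N = A − Z = 239 − 94 = 145.
Mass of separated nucleons = 94(1.00783) + 145(1.0087) = 94.73602 + 146.2615 = 240.99752 u
Mass defect Δm = 240.99752 − 239.0522 = 1.94532 u
Binding energy = Δm·c² = 1.94532 × 931.494 MeV/u = 1812.05 MeV
Per nucleus in joules: 1812.05 MeV × 1.602e-13 J/MeV = 2.9029e-10 J
Per mole: 2.9029e-10 J × 6.022e23 mol⁻¹ = 1.7481e+14 J/mol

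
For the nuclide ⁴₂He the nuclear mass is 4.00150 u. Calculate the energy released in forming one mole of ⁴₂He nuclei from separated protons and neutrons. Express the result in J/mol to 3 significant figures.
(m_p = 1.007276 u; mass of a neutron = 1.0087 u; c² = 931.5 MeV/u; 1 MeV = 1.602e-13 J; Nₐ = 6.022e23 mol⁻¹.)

2.74e+12 J/mol

Σm = 2·m_p + 2·m_n = 2.014552 + 2.0174 = 4.031952 u
Mass defect Δm = 4.031952 − 4.00150 = 0.030452 u
E_B = 0.030452 × 931.5 = 28.3660 MeV
Per nucleus in joules: 28.3660 MeV × 1.602e-13 J/MeV = 4.5442e-12 J
Per mole: 4.5442e-12 J × 6.022e23 mol⁻¹ = 2.7365e+12 J/mol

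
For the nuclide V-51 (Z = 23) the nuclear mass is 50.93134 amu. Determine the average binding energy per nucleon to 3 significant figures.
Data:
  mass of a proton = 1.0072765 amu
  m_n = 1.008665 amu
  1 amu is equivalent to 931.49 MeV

Total constituent mass: 23 × 1.0072765 + 28 × 1.008665 = 51.4099795 amu
Δm = 51.4099795 − 50.93134 = 0.4786395 amu
Converting to energy: 0.4786395 amu × 931.49 MeV/amu = 445.848 MeV
Per nucleon: 445.848 / 51 = 8.742 MeV

8.74 MeV/nucleon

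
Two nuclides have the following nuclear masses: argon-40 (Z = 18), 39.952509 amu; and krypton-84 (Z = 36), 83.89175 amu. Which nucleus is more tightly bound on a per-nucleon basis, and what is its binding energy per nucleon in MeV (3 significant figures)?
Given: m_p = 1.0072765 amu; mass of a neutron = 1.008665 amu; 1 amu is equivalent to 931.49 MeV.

argon-40: Σm = 18(1.0072765) + 22(1.008665) = 40.3216070 amu; Δm = 0.3690980 amu; E_B = 343.81 MeV; E_B/A = 8.595 MeV
krypton-84: Σm = 36(1.0072765) + 48(1.008665) = 84.6778740 amu; Δm = 0.7861240 amu; E_B = 732.267 MeV; E_B/A = 8.717 MeV
krypton-84 has the higher binding energy per nucleon, so it is the more tightly bound nucleus.

krypton-84; 8.72 MeV/nucleon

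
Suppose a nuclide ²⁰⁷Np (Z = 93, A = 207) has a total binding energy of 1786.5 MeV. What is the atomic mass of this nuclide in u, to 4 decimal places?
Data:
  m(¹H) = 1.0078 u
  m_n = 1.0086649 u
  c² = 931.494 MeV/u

Mass defect = 1786.5 MeV / (931.494 MeV/u) = 1.917887 u
Constituent mass = 93(1.0078) + 114(1.0086649) = 208.7131986 u
Atomic mass = 208.7131986 − 1.917887 = 206.7953116 u ≈ 206.7953 u (to 4 decimal places)

206.7953 u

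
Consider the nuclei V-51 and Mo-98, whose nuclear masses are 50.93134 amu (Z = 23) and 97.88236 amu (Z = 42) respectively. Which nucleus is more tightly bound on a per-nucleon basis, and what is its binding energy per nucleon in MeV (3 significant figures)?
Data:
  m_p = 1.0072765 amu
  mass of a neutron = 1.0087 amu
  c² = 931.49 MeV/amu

V-51; 8.76 MeV/nucleon

V-51: Σm = 23(1.0072765) + 28(1.0087) = 51.4109595 amu; Δm = 0.4796195 amu; E_B = 446.76 MeV; E_B/A = 8.760 MeV
Mo-98: Σm = 42(1.0072765) + 56(1.0087) = 98.7928130 amu; Δm = 0.9104530 amu; E_B = 848.08 MeV; E_B/A = 8.654 MeV
V-51 has the higher binding energy per nucleon, so it is the more tightly bound nucleus.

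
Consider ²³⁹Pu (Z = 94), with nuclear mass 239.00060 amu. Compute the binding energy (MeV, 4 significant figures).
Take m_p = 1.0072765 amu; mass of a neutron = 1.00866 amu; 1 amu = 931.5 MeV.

1806 MeV

Mass of separated nucleons = 94(1.0072765) + 145(1.00866) = 94.6839910 + 146.25570 = 240.9396910 amu
Δm = 240.9396910 − 239.00060 = 1.9390910 amu
Binding energy = Δm·c² = 1.9390910 × 931.5 MeV/amu = 1806.26 MeV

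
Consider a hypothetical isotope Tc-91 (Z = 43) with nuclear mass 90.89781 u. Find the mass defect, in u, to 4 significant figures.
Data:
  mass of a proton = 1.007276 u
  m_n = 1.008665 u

0.8310 u

The nucleus contains 43 protons and 91 − 43 = 48 neutrons.
Total constituent mass: 43 × 1.007276 + 48 × 1.008665 = 91.728788 u
The mass defect is 91.728788 − 90.89781 = 0.830978 u.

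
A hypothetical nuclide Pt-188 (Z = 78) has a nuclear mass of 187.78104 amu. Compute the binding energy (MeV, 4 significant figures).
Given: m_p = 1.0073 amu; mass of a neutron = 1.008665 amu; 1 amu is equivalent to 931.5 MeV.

Σm = 78·m_p + 110·m_n = 78.5694 + 110.953150 = 189.522550 amu
The mass defect is 189.522550 − 187.78104 = 1.741510 amu.
E_B = 1.741510 × 931.5 = 1622.22 MeV

1622 MeV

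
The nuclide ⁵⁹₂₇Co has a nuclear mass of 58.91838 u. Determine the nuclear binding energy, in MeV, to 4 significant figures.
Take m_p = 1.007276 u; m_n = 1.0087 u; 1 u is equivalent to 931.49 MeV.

518.3 MeV

Z = 27, so N = A − Z = 59 − 27 = 32.
Mass of separated nucleons = 27(1.007276) + 32(1.0087) = 27.196452 + 32.2784 = 59.474852 u
Δm = 59.474852 − 58.91838 = 0.556472 u
Converting to energy: 0.556472 u × 931.49 MeV/u = 518.348 MeV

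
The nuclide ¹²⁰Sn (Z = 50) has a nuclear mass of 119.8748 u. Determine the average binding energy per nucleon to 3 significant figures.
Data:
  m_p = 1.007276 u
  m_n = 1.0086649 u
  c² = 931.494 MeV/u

8.50 MeV/nucleon

Z = 50, so N = A − Z = 120 − 50 = 70.
Mass of separated nucleons = 50(1.007276) + 70(1.0086649) = 50.363800 + 70.6065430 = 120.9703430 u
Δm = 120.9703430 − 119.8748 = 1.0955430 u
E_B = 1.0955430 × 931.494 = 1020.49 MeV
Per nucleon: 1020.49 / 120 = 8.504 MeV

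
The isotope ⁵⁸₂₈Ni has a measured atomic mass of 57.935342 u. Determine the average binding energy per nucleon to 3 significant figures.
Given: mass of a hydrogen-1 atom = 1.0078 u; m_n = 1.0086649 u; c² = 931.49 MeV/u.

Total constituent mass: 28 × 1.0078 + 30 × 1.0086649 = 58.4783470 u
The mass defect is 58.4783470 − 57.935342 = 0.5430050 u.
Binding energy = Δm·c² = 0.5430050 × 931.49 MeV/u = 505.804 MeV
Dividing by A = 58 gives 8.721 MeV per nucleon.

8.72 MeV/nucleon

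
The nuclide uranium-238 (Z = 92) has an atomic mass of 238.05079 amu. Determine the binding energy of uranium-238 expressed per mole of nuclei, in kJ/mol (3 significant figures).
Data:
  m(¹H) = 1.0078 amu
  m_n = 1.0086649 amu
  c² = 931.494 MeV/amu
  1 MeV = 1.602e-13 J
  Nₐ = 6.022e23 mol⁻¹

Mass of separated nucleons = 92(1.0078) + 146(1.0086649) = 92.7176 + 147.2650754 = 239.9826754 amu
The mass defect is 239.9826754 − 238.05079 = 1.9318854 amu.
Converting to energy: 1.9318854 amu × 931.494 MeV/amu = 1799.54 MeV
Per nucleus in joules: 1799.54 MeV × 1.602e-13 J/MeV = 2.8829e-10 J
Per mole: 2.8829e-10 J × 6.022e23 mol⁻¹ = 1.7361e+14 J/mol

1.74e+11 kJ/mol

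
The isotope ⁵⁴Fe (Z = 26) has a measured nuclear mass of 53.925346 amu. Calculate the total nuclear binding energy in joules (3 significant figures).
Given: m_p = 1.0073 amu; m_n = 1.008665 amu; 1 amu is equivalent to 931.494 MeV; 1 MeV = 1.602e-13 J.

7.57e-11 J

With 26 protons and 28 neutrons (A = 54):
Σm = 26·m_p + 28·m_n = 26.1898 + 28.242620 = 54.432420 amu
Δm = 54.432420 − 53.925346 = 0.507074 amu
E_B = 0.507074 × 931.494 = 472.336 MeV
In joules: 472.336 MeV × 1.602e-13 J/MeV = 7.5668e-11 J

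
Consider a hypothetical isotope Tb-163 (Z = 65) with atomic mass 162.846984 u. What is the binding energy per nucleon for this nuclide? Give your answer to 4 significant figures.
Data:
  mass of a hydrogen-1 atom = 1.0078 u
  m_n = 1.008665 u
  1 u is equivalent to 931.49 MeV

Σm = 65·m(¹H) + 98·m_n = 65.5070 + 98.849170 = 164.356170 u
The mass defect is 164.356170 − 162.846984 = 1.509186 u.
Binding energy = Δm·c² = 1.509186 × 931.49 MeV/u = 1405.79 MeV
Per nucleon: 1405.79 / 163 = 8.624 MeV

8.624 MeV/nucleon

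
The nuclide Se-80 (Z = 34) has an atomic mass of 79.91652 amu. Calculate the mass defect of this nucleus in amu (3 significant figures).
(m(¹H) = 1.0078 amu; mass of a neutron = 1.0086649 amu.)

Σm = 34·m(¹H) + 46·m_n = 34.2652 + 46.3985854 = 80.6637854 amu
The mass defect is 80.6637854 − 79.91652 = 0.7472654 amu.

0.747 amu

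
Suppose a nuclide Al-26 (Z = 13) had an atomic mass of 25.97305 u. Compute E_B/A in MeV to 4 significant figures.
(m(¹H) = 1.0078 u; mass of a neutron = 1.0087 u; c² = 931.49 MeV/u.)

8.650 MeV/nucleon

Total constituent mass: 13 × 1.0078 + 13 × 1.0087 = 26.2145 u
Mass defect Δm = 26.2145 − 25.97305 = 0.24145 u
Binding energy = Δm·c² = 0.24145 × 931.49 MeV/u = 224.908 MeV
BE/A = 224.908 MeV / 26 = 8.650 MeV/nucleon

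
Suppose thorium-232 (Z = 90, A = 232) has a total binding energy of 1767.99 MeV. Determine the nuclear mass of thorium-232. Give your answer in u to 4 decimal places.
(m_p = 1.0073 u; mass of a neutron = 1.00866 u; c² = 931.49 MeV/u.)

Mass defect = 1767.99 MeV / (931.49 MeV/u) = 1.898024 u
Constituent mass = 90(1.0073) + 142(1.00866) = 233.88672 u
Nuclear mass = 233.88672 − 1.898024 = 231.988696 u ≈ 231.9887 u (to 4 decimal places)

231.9887 u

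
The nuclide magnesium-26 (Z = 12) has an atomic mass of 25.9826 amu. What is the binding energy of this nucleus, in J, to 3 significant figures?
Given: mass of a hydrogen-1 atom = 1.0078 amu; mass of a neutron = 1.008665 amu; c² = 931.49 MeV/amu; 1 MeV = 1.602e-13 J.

3.47e-11 J

Σm = 12·m(¹H) + 14·m_n = 12.0936 + 14.121310 = 26.214910 amu
Δm = 26.214910 − 25.9826 = 0.232310 amu
Binding energy = Δm·c² = 0.232310 × 931.49 MeV/amu = 216.394 MeV
In joules: 216.394 MeV × 1.602e-13 J/MeV = 3.4666e-11 J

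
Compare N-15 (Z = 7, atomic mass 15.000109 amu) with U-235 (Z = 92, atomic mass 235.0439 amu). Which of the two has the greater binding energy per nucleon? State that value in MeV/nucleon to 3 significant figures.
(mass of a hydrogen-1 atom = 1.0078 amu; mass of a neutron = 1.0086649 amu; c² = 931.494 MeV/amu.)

N-15; 7.69 MeV/nucleon

N-15: Σm = 7(1.0078) + 8(1.0086649) = 15.1239192 amu; Δm = 0.1238102 amu; E_B = 115.33 MeV; E_B/A = 7.689 MeV
U-235: Σm = 92(1.0078) + 143(1.0086649) = 236.9566807 amu; Δm = 1.9127807 amu; E_B = 1781.7 MeV; E_B/A = 7.582 MeV
N-15 has the higher binding energy per nucleon, so it is the more tightly bound nucleus.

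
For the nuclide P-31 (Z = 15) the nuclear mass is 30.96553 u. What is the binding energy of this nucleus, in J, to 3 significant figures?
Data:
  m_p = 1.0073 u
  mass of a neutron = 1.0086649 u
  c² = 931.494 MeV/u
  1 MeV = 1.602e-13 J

With 15 protons and 16 neutrons (A = 31):
Total constituent mass: 15 × 1.0073 + 16 × 1.0086649 = 31.2481384 u
The mass defect is 31.2481384 − 30.96553 = 0.2826084 u.
Converting to energy: 0.2826084 u × 931.494 MeV/u = 263.248 MeV
In joules: 263.248 MeV × 1.602e-13 J/MeV = 4.2172e-11 J

4.22e-11 J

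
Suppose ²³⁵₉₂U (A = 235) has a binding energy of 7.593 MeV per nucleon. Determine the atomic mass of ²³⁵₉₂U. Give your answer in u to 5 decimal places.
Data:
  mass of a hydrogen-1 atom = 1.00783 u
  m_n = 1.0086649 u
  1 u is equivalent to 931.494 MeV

235.04386 u

Total binding energy = 235 × 7.593 = 1784.355 MeV
Mass defect = 1784.355 MeV / (931.494 MeV/u) = 1.9155840 u
Constituent mass = 92(1.00783) + 143(1.0086649) = 236.9594407 u
Atomic mass = 236.9594407 − 1.9155840 = 235.0438567 u ≈ 235.04386 u (to 5 decimal places)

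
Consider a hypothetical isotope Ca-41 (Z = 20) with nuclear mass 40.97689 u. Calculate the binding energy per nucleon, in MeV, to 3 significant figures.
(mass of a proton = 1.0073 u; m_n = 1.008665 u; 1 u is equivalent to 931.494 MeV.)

7.98 MeV/nucleon

Z = 20, so N = A − Z = 41 − 20 = 21.
Σm = 20·m_p + 21·m_n = 20.1460 + 21.181965 = 41.327965 u
Δm = 41.327965 − 40.97689 = 0.351075 u
E_B = 0.351075 × 931.494 = 327.024 MeV
BE/A = 327.024 MeV / 41 = 7.976 MeV/nucleon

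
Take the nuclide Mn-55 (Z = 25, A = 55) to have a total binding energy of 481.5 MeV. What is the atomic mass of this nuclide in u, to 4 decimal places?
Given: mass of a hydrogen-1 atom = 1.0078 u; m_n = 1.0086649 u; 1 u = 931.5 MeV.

Mass defect = 481.5 MeV / (931.5 MeV/u) = 0.516908 u
Constituent mass = 25(1.0078) + 30(1.0086649) = 55.4549470 u
Atomic mass = 55.4549470 − 0.516908 = 54.9380390 u ≈ 54.9380 u (to 4 decimal places)

54.9380 u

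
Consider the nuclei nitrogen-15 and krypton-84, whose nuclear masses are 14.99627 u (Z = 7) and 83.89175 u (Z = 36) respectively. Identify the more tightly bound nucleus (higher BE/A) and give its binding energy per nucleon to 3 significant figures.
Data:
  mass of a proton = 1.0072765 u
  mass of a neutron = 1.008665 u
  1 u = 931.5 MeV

krypton-84; 8.72 MeV/nucleon

nitrogen-15: Σm = 7(1.0072765) + 8(1.008665) = 15.1202555 u; Δm = 0.1239855 u; E_B = 115.49 MeV; E_B/A = 7.699 MeV
krypton-84: Σm = 36(1.0072765) + 48(1.008665) = 84.6778740 u; Δm = 0.7861240 u; E_B = 732.27 MeV; E_B/A = 8.718 MeV
krypton-84 has the higher binding energy per nucleon, so it is the more tightly bound nucleus.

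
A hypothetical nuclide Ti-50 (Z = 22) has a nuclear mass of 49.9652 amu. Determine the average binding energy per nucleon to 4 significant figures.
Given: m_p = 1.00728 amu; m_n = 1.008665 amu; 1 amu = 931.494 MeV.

8.152 MeV/nucleon

Total constituent mass: 22 × 1.00728 + 28 × 1.008665 = 50.402780 amu
Mass defect Δm = 50.402780 − 49.9652 = 0.437580 amu
E_B = 0.437580 × 931.494 = 407.603 MeV
Per nucleon: 407.603 / 50 = 8.152 MeV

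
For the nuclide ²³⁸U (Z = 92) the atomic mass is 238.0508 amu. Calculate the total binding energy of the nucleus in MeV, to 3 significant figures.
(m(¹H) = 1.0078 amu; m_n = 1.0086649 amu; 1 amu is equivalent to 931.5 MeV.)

1800 MeV

Z = 92, so N = A − Z = 238 − 92 = 146.
Σm = 92·m(¹H) + 146·m_n = 92.7176 + 147.2650754 = 239.9826754 amu
The mass defect is 239.9826754 − 238.0508 = 1.9318754 amu.
Converting to energy: 1.9318754 amu × 931.5 MeV/amu = 1799.54 MeV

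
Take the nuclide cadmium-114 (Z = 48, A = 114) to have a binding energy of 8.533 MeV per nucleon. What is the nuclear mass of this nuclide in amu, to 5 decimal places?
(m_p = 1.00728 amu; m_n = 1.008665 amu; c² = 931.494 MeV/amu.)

Total binding energy = 114 × 8.533 = 972.762 MeV
Mass defect = 972.762 MeV / (931.494 MeV/amu) = 1.0443030 amu
Constituent mass = 48(1.00728) + 66(1.008665) = 114.921330 amu
Nuclear mass = 114.921330 − 1.0443030 = 113.8770270 amu ≈ 113.87703 amu (to 5 decimal places)

113.87703 amu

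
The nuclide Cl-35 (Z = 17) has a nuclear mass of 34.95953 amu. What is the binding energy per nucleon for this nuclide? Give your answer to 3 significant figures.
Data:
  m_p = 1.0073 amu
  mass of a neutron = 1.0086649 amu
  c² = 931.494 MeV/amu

8.53 MeV/nucleon

The nucleus contains 17 protons and 35 − 17 = 18 neutrons.
Σm = 17·m_p + 18·m_n = 17.1241 + 18.1559682 = 35.2800682 amu
Mass defect Δm = 35.2800682 − 34.95953 = 0.3205382 amu
Binding energy = Δm·c² = 0.3205382 × 931.494 MeV/amu = 298.579 MeV
Per nucleon: 298.579 / 35 = 8.531 MeV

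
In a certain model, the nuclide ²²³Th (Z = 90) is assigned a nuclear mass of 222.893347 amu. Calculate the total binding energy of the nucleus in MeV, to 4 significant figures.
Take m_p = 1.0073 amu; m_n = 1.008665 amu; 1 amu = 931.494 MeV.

1785 MeV

Mass of separated nucleons = 90(1.0073) + 133(1.008665) = 90.6570 + 134.152445 = 224.809445 amu
Δm = 224.809445 − 222.893347 = 1.916098 amu
E_B = 1.916098 × 931.494 = 1784.83 MeV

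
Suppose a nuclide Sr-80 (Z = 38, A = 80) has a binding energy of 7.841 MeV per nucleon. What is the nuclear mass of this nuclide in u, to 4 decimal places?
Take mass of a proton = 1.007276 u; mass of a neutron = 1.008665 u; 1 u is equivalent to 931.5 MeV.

79.9670 u

Total binding energy = 80 × 7.841 = 627.280 MeV
Mass defect = 627.280 MeV / (931.5 MeV/u) = 0.673408 u
Constituent mass = 38(1.007276) + 42(1.008665) = 80.640418 u
Nuclear mass = 80.640418 − 0.673408 = 79.967010 u ≈ 79.9670 u (to 4 decimal places)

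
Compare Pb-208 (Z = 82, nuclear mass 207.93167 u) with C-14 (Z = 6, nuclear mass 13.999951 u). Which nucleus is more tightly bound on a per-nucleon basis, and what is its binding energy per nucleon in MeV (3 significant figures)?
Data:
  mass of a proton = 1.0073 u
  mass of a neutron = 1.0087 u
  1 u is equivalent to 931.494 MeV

Pb-208; 7.90 MeV/nucleon

Pb-208: Σm = 82(1.0073) + 126(1.0087) = 209.6948 u; Δm = 1.76313 u; E_B = 1642.3 MeV; E_B/A = 7.896 MeV
C-14: Σm = 6(1.0073) + 8(1.0087) = 14.1134 u; Δm = 0.113449 u; E_B = 105.677 MeV; E_B/A = 7.548 MeV
Pb-208 has the higher binding energy per nucleon, so it is the more tightly bound nucleus.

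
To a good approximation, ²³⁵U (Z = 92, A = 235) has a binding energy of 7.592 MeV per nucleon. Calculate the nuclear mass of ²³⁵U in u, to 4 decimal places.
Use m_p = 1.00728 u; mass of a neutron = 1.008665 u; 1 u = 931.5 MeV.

Total binding energy = 235 × 7.592 = 1784.120 MeV
Mass defect = 1784.120 MeV / (931.5 MeV/u) = 1.915319 u
Constituent mass = 92(1.00728) + 143(1.008665) = 236.908855 u
Nuclear mass = 236.908855 − 1.915319 = 234.993536 u ≈ 234.9935 u (to 4 decimal places)

234.9935 u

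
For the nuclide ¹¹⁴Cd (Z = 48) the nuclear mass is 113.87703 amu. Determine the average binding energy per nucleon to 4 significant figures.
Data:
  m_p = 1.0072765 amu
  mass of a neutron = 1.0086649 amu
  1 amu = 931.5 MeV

Mass of separated nucleons = 48(1.0072765) + 66(1.0086649) = 48.3492720 + 66.5718834 = 114.9211554 amu
Mass defect Δm = 114.9211554 − 113.87703 = 1.0441254 amu
Binding energy = Δm·c² = 1.0441254 × 931.5 MeV/amu = 972.603 MeV
Dividing by A = 114 gives 8.532 MeV per nucleon.

8.532 MeV/nucleon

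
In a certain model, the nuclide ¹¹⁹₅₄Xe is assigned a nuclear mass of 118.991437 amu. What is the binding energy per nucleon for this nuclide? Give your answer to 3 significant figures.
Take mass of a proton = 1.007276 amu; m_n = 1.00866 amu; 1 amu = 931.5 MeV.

With 54 protons and 65 neutrons (A = 119):
Σm = 54·m_p + 65·m_n = 54.392904 + 65.56290 = 119.955804 amu
Mass defect Δm = 119.955804 − 118.991437 = 0.964367 amu
Binding energy = Δm·c² = 0.964367 × 931.5 MeV/amu = 898.308 MeV
Dividing by A = 119 gives 7.549 MeV per nucleon.

7.55 MeV/nucleon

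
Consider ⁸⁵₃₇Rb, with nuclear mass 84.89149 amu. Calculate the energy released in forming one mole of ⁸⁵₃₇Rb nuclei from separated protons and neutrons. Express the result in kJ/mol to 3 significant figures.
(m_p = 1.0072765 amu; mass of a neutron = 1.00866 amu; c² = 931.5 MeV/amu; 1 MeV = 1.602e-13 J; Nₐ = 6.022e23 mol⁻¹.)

7.13e+10 kJ/mol

Z = 37, so N = A − Z = 85 − 37 = 48.
Total constituent mass: 37 × 1.0072765 + 48 × 1.00866 = 85.6849105 amu
Mass defect Δm = 85.6849105 − 84.89149 = 0.7934205 amu
E_B = 0.7934205 × 931.5 = 739.071 MeV
Per nucleus in joules: 739.071 MeV × 1.602e-13 J/MeV = 1.1840e-10 J
Per mole: 1.1840e-10 J × 6.022e23 mol⁻¹ = 7.1300e+13 J/mol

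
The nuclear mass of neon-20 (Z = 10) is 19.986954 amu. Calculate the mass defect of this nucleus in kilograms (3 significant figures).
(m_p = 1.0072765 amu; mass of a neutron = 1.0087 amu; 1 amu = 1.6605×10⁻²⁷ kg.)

The nucleus contains 10 protons and 20 − 10 = 10 neutrons.
Σm = 10·m_p + 10·m_n = 10.0727650 + 10.0870 = 20.1597650 amu
Mass defect Δm = 20.1597650 − 19.986954 = 0.1728110 amu
In SI units: 0.1728110 amu × 1.6605×10⁻²⁷ kg/amu = 2.8695e-28 kg

2.87e-28 kg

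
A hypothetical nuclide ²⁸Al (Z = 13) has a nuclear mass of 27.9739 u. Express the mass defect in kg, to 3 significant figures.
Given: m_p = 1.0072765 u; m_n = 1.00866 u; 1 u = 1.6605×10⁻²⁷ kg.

Total constituent mass: 13 × 1.0072765 + 15 × 1.00866 = 28.2244945 u
Mass defect Δm = 28.2244945 − 27.9739 = 0.2505945 u
In SI units: 0.2505945 u × 1.6605×10⁻²⁷ kg/u = 4.1611e-28 kg

4.16e-28 kg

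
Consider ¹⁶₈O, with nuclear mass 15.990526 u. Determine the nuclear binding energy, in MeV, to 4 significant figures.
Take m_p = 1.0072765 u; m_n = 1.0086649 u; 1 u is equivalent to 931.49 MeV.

127.6 MeV

Z = 8, so N = A − Z = 16 − 8 = 8.
Σm = 8·m_p + 8·m_n = 8.0582120 + 8.0693192 = 16.1275312 u
Mass defect Δm = 16.1275312 − 15.990526 = 0.1370052 u
E_B = 0.1370052 × 931.49 = 127.619 MeV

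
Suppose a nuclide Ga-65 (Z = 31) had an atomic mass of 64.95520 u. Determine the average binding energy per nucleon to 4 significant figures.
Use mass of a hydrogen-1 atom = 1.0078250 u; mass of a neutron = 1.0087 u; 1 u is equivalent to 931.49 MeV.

8.357 MeV/nucleon

With 31 protons and 34 neutrons (A = 65):
Σm = 31·m(¹H) + 34·m_n = 31.2425750 + 34.2958 = 65.5383750 u
Δm = 65.5383750 − 64.95520 = 0.5831750 u
Binding energy = Δm·c² = 0.5831750 × 931.49 MeV/u = 543.222 MeV
BE/A = 543.222 MeV / 65 = 8.357 MeV/nucleon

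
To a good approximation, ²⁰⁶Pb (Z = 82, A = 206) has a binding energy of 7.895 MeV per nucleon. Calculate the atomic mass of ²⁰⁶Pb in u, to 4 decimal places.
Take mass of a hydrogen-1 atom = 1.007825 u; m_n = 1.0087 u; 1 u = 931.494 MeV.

Total binding energy = 206 × 7.895 = 1626.370 MeV
Mass defect = 1626.370 MeV / (931.494 MeV/u) = 1.745980 u
Constituent mass = 82(1.007825) + 124(1.0087) = 207.720450 u
Atomic mass = 207.720450 − 1.745980 = 205.974470 u ≈ 205.9745 u (to 4 decimal places)

205.9745 u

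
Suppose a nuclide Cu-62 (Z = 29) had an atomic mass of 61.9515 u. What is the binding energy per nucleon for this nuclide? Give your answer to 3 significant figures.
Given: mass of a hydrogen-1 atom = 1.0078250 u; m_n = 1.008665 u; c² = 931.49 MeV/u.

Total constituent mass: 29 × 1.0078250 + 33 × 1.008665 = 62.5128700 u
Mass defect Δm = 62.5128700 − 61.9515 = 0.5613700 u
E_B = 0.5613700 × 931.49 = 522.911 MeV
Dividing by A = 62 gives 8.434 MeV per nucleon.

8.43 MeV/nucleon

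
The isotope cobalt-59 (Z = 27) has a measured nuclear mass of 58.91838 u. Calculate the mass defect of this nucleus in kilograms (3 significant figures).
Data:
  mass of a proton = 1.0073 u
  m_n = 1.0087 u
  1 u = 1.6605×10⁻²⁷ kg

With 27 protons and 32 neutrons (A = 59):
Mass of separated nucleons = 27(1.0073) + 32(1.0087) = 27.1971 + 32.2784 = 59.4755 u
Δm = 59.4755 − 58.91838 = 0.55712 u
In SI units: 0.55712 u × 1.6605×10⁻²⁷ kg/u = 9.2510e-28 kg

9.25e-28 kg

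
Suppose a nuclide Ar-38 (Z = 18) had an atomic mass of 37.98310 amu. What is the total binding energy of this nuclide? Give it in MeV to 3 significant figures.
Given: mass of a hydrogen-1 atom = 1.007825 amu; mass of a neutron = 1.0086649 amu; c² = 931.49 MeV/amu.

Σm = 18·m(¹H) + 20·m_n = 18.140850 + 20.1732980 = 38.3141480 amu
The mass defect is 38.3141480 − 37.98310 = 0.3310480 amu.
Converting to energy: 0.3310480 amu × 931.49 MeV/amu = 308.368 MeV

308 MeV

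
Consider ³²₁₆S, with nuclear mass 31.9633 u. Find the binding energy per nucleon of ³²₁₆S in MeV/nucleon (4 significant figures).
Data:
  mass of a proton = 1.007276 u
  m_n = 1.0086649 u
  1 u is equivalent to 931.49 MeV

8.493 MeV/nucleon

With 16 protons and 16 neutrons (A = 32):
Total constituent mass: 16 × 1.007276 + 16 × 1.0086649 = 32.2550544 u
Δm = 32.2550544 − 31.9633 = 0.2917544 u
Binding energy = Δm·c² = 0.2917544 × 931.49 MeV/u = 271.766 MeV
Dividing by A = 32 gives 8.493 MeV per nucleon.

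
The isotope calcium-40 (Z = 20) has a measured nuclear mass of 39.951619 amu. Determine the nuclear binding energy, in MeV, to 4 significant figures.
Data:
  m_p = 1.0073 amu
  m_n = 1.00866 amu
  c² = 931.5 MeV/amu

342.4 MeV

Mass of separated nucleons = 20(1.0073) + 20(1.00866) = 20.1460 + 20.17320 = 40.31920 amu
Mass defect Δm = 40.31920 − 39.951619 = 0.367581 amu
E_B = 0.367581 × 931.5 = 342.402 MeV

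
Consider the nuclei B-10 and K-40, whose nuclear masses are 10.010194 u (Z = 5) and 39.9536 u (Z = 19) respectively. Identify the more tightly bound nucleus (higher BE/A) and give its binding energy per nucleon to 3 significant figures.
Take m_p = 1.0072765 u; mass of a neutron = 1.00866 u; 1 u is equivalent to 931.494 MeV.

B-10: Σm = 5(1.0072765) + 5(1.00866) = 10.0796825 u; Δm = 0.0694885 u; E_B = 64.728 MeV; E_B/A = 6.473 MeV
K-40: Σm = 19(1.0072765) + 21(1.00866) = 40.3201135 u; Δm = 0.3665135 u; E_B = 341.41 MeV; E_B/A = 8.535 MeV
K-40 has the higher binding energy per nucleon, so it is the more tightly bound nucleus.

K-40; 8.54 MeV/nucleon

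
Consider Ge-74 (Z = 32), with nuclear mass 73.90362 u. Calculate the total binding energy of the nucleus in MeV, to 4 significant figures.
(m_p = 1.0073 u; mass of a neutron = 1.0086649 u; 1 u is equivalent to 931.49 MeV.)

The nucleus contains 32 protons and 74 − 32 = 42 neutrons.
Σm = 32·m_p + 42·m_n = 32.2336 + 42.3639258 = 74.5975258 u
The mass defect is 74.5975258 − 73.90362 = 0.6939058 u.
E_B = 0.6939058 × 931.49 = 646.366 MeV

646.4 MeV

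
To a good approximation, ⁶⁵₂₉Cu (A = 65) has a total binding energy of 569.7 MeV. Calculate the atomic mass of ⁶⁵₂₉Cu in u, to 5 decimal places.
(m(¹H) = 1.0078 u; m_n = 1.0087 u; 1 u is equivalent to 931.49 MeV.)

64.92780 u

Mass defect = 569.7 MeV / (931.49 MeV/u) = 0.6116008 u
Constituent mass = 29(1.0078) + 36(1.0087) = 65.5394 u
Atomic mass = 65.5394 − 0.6116008 = 64.9277992 u ≈ 64.92780 u (to 5 decimal places)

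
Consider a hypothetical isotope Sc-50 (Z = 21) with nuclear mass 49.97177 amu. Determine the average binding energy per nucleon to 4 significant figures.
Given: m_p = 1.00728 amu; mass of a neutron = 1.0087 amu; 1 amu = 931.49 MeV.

Z = 21, so N = A − Z = 50 − 21 = 29.
Mass of separated nucleons = 21(1.00728) + 29(1.0087) = 21.15288 + 29.2523 = 50.40518 amu
The mass defect is 50.40518 − 49.97177 = 0.43341 amu.
E_B = 0.43341 × 931.49 = 403.717 MeV
BE/A = 403.717 MeV / 50 = 8.074 MeV/nucleon

8.074 MeV/nucleon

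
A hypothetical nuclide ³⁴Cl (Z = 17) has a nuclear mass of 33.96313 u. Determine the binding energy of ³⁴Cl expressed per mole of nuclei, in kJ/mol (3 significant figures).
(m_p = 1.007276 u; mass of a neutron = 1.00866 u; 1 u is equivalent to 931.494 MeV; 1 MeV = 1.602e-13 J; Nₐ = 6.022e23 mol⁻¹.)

With 17 protons and 17 neutrons (A = 34):
Total constituent mass: 17 × 1.007276 + 17 × 1.00866 = 34.270912 u
Mass defect Δm = 34.270912 − 33.96313 = 0.307782 u
E_B = 0.307782 × 931.494 = 286.697 MeV
Per nucleus in joules: 286.697 MeV × 1.602e-13 J/MeV = 4.5929e-11 J
Per mole: 4.5929e-11 J × 6.022e23 mol⁻¹ = 2.7658e+13 J/mol

2.77e+10 kJ/mol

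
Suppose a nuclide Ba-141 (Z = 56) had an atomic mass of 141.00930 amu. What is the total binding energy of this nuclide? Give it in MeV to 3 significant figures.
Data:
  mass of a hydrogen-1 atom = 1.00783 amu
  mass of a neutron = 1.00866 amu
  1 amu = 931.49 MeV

1090 MeV

Mass of separated nucleons = 56(1.00783) + 85(1.00866) = 56.43848 + 85.73610 = 142.17458 amu
Mass defect Δm = 142.17458 − 141.00930 = 1.16528 amu
Binding energy = Δm·c² = 1.16528 × 931.49 MeV/amu = 1085.45 MeV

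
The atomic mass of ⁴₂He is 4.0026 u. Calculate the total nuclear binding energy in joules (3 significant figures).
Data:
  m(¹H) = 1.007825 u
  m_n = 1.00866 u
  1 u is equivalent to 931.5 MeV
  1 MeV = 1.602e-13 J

The nucleus contains 2 protons and 4 − 2 = 2 neutrons.
Total constituent mass: 2 × 1.007825 + 2 × 1.00866 = 4.032970 u
Mass defect Δm = 4.032970 − 4.0026 = 0.030370 u
Binding energy = Δm·c² = 0.030370 × 931.5 MeV/u = 28.2897 MeV
In joules: 28.2897 MeV × 1.602e-13 J/MeV = 4.5320e-12 J

4.53e-12 J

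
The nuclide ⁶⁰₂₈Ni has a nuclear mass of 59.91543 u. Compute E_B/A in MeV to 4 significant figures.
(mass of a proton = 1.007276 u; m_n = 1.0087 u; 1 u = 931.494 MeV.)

8.798 MeV/nucleon

The nucleus contains 28 protons and 60 − 28 = 32 neutrons.
Total constituent mass: 28 × 1.007276 + 32 × 1.0087 = 60.482128 u
The mass defect is 60.482128 − 59.91543 = 0.566698 u.
E_B = 0.566698 × 931.494 = 527.876 MeV
BE/A = 527.876 MeV / 60 = 8.798 MeV/nucleon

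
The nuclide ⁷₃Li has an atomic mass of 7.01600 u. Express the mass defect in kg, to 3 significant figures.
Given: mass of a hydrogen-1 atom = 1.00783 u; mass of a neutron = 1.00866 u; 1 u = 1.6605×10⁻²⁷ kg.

7.00e-29 kg

With 3 protons and 4 neutrons (A = 7):
Σm = 3·m(¹H) + 4·m_n = 3.02349 + 4.03464 = 7.05813 u
The mass defect is 7.05813 − 7.01600 = 0.04213 u.
In SI units: 0.04213 u × 1.6605×10⁻²⁷ kg/u = 6.9957e-29 kg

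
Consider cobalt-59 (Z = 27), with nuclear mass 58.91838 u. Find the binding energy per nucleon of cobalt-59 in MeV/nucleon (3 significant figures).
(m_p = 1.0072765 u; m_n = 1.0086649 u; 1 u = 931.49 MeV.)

8.77 MeV/nucleon

The nucleus contains 27 protons and 59 − 27 = 32 neutrons.
Σm = 27·m_p + 32·m_n = 27.1964655 + 32.2772768 = 59.4737423 u
Mass defect Δm = 59.4737423 − 58.91838 = 0.5553623 u
E_B = 0.5553623 × 931.49 = 517.314 MeV
BE/A = 517.314 MeV / 59 = 8.768 MeV/nucleon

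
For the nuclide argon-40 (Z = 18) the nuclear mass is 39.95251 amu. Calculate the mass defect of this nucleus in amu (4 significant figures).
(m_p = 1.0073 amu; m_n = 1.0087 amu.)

0.3703 amu

With 18 protons and 22 neutrons (A = 40):
Mass of separated nucleons = 18(1.0073) + 22(1.0087) = 18.1314 + 22.1914 = 40.3228 amu
The mass defect is 40.3228 − 39.95251 = 0.37029 amu.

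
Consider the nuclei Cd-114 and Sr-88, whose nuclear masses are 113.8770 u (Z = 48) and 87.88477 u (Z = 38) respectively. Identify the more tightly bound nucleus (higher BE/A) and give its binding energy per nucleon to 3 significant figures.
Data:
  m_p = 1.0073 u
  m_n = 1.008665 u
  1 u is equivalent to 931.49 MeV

Sr-88; 8.74 MeV/nucleon

Cd-114: Σm = 48(1.0073) + 66(1.008665) = 114.922290 u; Δm = 1.045290 u; E_B = 973.68 MeV; E_B/A = 8.541 MeV
Sr-88: Σm = 38(1.0073) + 50(1.008665) = 88.710650 u; Δm = 0.825880 u; E_B = 769.30 MeV; E_B/A = 8.742 MeV
Sr-88 has the higher binding energy per nucleon, so it is the more tightly bound nucleus.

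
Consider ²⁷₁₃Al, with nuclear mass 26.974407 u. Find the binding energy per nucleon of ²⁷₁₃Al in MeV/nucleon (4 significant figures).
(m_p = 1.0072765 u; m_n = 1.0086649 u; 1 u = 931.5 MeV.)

The nucleus contains 13 protons and 27 − 13 = 14 neutrons.
Mass of separated nucleons = 13(1.0072765) + 14(1.0086649) = 13.0945945 + 14.1213086 = 27.2159031 u
The mass defect is 27.2159031 − 26.974407 = 0.2414961 u.
Binding energy = Δm·c² = 0.2414961 × 931.5 MeV/u = 224.954 MeV
Dividing by A = 27 gives 8.332 MeV per nucleon.

8.332 MeV/nucleon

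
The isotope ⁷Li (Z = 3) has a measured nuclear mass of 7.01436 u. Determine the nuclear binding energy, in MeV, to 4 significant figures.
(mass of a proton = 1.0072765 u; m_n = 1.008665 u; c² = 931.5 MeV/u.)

39.24 MeV

Z = 3, so N = A − Z = 7 − 3 = 4.
Mass of separated nucleons = 3(1.0072765) + 4(1.008665) = 3.0218295 + 4.034660 = 7.0564895 u
Mass defect Δm = 7.0564895 − 7.01436 = 0.0421295 u
Converting to energy: 0.0421295 u × 931.5 MeV/u = 39.2436 MeV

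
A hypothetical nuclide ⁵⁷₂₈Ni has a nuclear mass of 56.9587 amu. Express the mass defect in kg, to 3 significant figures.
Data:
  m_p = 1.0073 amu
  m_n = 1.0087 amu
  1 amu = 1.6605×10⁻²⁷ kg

8.27e-28 kg

The nucleus contains 28 protons and 57 − 28 = 29 neutrons.
Σm = 28·m_p + 29·m_n = 28.2044 + 29.2523 = 57.4567 amu
Δm = 57.4567 − 56.9587 = 0.4980 amu
In SI units: 0.4980 amu × 1.6605×10⁻²⁷ kg/amu = 8.2693e-28 kg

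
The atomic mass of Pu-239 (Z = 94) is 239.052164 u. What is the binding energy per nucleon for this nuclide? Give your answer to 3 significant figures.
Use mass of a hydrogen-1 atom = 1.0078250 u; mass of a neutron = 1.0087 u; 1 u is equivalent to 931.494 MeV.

7.58 MeV/nucleon

The nucleus contains 94 protons and 239 − 94 = 145 neutrons.
Σm = 94·m(¹H) + 145·m_n = 94.7355500 + 146.2615 = 240.9970500 u
The mass defect is 240.9970500 − 239.052164 = 1.9448860 u.
E_B = 1.9448860 × 931.494 = 1811.65 MeV
Per nucleon: 1811.65 / 239 = 7.580 MeV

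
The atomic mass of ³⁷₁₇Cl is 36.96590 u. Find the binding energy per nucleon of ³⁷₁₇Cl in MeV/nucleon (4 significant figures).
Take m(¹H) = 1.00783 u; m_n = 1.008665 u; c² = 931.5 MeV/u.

8.573 MeV/nucleon

Z = 17, so N = A − Z = 37 − 17 = 20.
Mass of separated nucleons = 17(1.00783) + 20(1.008665) = 17.13311 + 20.173300 = 37.306410 u
The mass defect is 37.306410 − 36.96590 = 0.340510 u.
Converting to energy: 0.340510 u × 931.5 MeV/u = 317.185 MeV
BE/A = 317.185 MeV / 37 = 8.573 MeV/nucleon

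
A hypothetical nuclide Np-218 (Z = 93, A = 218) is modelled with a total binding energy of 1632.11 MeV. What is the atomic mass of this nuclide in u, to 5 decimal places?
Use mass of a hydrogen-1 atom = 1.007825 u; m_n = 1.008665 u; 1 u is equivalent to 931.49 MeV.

Mass defect = 1632.11 MeV / (931.49 MeV/u) = 1.7521498 u
Constituent mass = 93(1.007825) + 125(1.008665) = 219.810850 u
Atomic mass = 219.810850 − 1.7521498 = 218.0587002 u ≈ 218.05870 u (to 5 decimal places)

218.05870 u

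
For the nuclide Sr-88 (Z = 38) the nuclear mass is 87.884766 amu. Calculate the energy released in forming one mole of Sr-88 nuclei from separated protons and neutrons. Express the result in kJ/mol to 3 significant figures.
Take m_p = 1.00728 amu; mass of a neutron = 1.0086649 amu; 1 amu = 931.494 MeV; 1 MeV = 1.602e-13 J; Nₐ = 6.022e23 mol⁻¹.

7.41e+10 kJ/mol

Σm = 38·m_p + 50·m_n = 38.27664 + 50.4332450 = 88.7098850 amu
The mass defect is 88.7098850 − 87.884766 = 0.8251190 amu.
Converting to energy: 0.8251190 amu × 931.494 MeV/amu = 768.593 MeV
Per nucleus in joules: 768.593 MeV × 1.602e-13 J/MeV = 1.2313e-10 J
Per mole: 1.2313e-10 J × 6.022e23 mol⁻¹ = 7.4149e+13 J/mol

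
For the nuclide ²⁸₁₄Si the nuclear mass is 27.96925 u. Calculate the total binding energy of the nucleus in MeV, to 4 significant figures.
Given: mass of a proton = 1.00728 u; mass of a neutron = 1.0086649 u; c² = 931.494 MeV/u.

236.6 MeV

With 14 protons and 14 neutrons (A = 28):
Total constituent mass: 14 × 1.00728 + 14 × 1.0086649 = 28.2232286 u
The mass defect is 28.2232286 − 27.96925 = 0.2539786 u.
Binding energy = Δm·c² = 0.2539786 × 931.494 MeV/u = 236.580 MeV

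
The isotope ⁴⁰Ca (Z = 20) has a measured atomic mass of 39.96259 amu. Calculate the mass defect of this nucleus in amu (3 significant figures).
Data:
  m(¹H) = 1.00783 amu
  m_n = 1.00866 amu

0.367 amu

Mass of separated nucleons = 20(1.00783) + 20(1.00866) = 20.15660 + 20.17320 = 40.32980 amu
Δm = 40.32980 − 39.96259 = 0.36721 amu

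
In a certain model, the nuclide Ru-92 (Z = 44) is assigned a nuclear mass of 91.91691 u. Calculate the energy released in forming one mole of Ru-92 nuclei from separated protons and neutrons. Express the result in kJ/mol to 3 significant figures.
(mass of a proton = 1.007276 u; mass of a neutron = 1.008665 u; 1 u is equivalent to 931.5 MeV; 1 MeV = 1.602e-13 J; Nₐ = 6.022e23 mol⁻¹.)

7.36e+10 kJ/mol

Σm = 44·m_p + 48·m_n = 44.320144 + 48.415920 = 92.736064 u
Δm = 92.736064 − 91.91691 = 0.819154 u
Binding energy = Δm·c² = 0.819154 × 931.5 MeV/u = 763.042 MeV
Per nucleus in joules: 763.042 MeV × 1.602e-13 J/MeV = 1.2224e-10 J
Per mole: 1.2224e-10 J × 6.022e23 mol⁻¹ = 7.3613e+13 J/mol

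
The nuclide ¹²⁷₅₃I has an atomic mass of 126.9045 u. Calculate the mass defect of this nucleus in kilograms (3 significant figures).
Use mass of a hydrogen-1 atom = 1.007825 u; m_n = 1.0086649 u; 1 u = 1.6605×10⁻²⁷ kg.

1.91e-27 kg

Σm = 53·m(¹H) + 74·m_n = 53.414725 + 74.6412026 = 128.0559276 u
The mass defect is 128.0559276 − 126.9045 = 1.1514276 u.
In SI units: 1.1514276 u × 1.6605×10⁻²⁷ kg/u = 1.9119e-27 kg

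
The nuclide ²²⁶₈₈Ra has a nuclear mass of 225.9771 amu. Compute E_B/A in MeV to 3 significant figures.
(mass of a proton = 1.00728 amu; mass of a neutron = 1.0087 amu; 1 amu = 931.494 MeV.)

7.68 MeV/nucleon

Z = 88, so N = A − Z = 226 − 88 = 138.
Mass of separated nucleons = 88(1.00728) + 138(1.0087) = 88.64064 + 139.2006 = 227.84124 amu
Mass defect Δm = 227.84124 − 225.9771 = 1.86414 amu
Converting to energy: 1.86414 amu × 931.494 MeV/amu = 1736.44 MeV
Dividing by A = 226 gives 7.683 MeV per nucleon.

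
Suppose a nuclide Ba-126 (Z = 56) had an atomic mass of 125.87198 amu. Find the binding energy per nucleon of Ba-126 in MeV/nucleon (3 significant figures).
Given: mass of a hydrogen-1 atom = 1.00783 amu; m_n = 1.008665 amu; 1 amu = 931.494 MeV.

Z = 56, so N = A − Z = 126 − 56 = 70.
Mass of separated nucleons = 56(1.00783) + 70(1.008665) = 56.43848 + 70.606550 = 127.045030 amu
Δm = 127.045030 − 125.87198 = 1.173050 amu
Converting to energy: 1.173050 amu × 931.494 MeV/amu = 1092.69 MeV
BE/A = 1092.69 MeV / 126 = 8.672 MeV/nucleon

8.67 MeV/nucleon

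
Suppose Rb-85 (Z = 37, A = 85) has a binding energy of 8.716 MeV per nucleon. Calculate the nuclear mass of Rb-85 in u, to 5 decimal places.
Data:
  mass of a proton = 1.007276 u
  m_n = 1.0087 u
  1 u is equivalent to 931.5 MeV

Total binding energy = 85 × 8.716 = 740.860 MeV
Mass defect = 740.860 MeV / (931.5 MeV/u) = 0.7953408 u
Constituent mass = 37(1.007276) + 48(1.0087) = 85.686812 u
Nuclear mass = 85.686812 − 0.7953408 = 84.8914712 u ≈ 84.89147 u (to 5 decimal places)

84.89147 u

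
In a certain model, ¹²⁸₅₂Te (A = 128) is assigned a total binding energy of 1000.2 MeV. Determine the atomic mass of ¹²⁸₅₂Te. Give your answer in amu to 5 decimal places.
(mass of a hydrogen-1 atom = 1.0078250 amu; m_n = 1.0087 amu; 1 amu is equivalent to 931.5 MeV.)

127.99435 amu

Mass defect = 1000.2 MeV / (931.5 MeV/amu) = 1.0737520 amu
Constituent mass = 52(1.0078250) + 76(1.0087) = 129.0681000 amu
Atomic mass = 129.0681000 − 1.0737520 = 127.9943480 amu ≈ 127.99435 amu (to 5 decimal places)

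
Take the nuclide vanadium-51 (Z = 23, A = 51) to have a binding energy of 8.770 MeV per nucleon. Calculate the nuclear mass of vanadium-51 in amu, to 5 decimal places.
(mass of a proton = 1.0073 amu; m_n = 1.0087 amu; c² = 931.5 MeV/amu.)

Total binding energy = 51 × 8.770 = 447.270 MeV
Mass defect = 447.270 MeV / (931.5 MeV/amu) = 0.4801610 amu
Constituent mass = 23(1.0073) + 28(1.0087) = 51.4115 amu
Nuclear mass = 51.4115 − 0.4801610 = 50.9313390 amu ≈ 50.93134 amu (to 5 decimal places)

50.93134 amu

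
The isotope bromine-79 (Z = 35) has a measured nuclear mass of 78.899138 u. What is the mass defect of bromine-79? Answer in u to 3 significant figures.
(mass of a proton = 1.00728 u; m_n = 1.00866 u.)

0.737 u

The nucleus contains 35 protons and 79 − 35 = 44 neutrons.
Total constituent mass: 35 × 1.00728 + 44 × 1.00866 = 79.63584 u
Mass defect Δm = 79.63584 − 78.899138 = 0.736702 u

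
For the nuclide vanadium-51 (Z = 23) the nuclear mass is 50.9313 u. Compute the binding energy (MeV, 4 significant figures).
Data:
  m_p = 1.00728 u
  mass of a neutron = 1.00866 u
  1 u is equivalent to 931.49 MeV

445.8 MeV

Z = 23, so N = A − Z = 51 − 23 = 28.
Total constituent mass: 23 × 1.00728 + 28 × 1.00866 = 51.40992 u
The mass defect is 51.40992 − 50.9313 = 0.47862 u.
E_B = 0.47862 × 931.49 = 445.830 MeV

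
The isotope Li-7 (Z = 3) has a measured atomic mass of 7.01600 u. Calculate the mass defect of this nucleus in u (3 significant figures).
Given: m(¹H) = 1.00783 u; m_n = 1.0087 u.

Total constituent mass: 3 × 1.00783 + 4 × 1.0087 = 7.05829 u
Mass defect Δm = 7.05829 − 7.01600 = 0.04229 u

0.0423 u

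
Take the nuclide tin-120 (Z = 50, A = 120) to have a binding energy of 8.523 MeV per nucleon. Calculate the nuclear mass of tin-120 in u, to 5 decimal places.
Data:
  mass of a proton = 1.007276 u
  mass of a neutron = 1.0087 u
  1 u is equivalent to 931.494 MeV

Total binding energy = 120 × 8.523 = 1022.760 MeV
Mass defect = 1022.760 MeV / (931.494 MeV/u) = 1.0979781 u
Constituent mass = 50(1.007276) + 70(1.0087) = 120.972800 u
Nuclear mass = 120.972800 − 1.0979781 = 119.8748219 u ≈ 119.87482 u (to 5 decimal places)

119.87482 u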